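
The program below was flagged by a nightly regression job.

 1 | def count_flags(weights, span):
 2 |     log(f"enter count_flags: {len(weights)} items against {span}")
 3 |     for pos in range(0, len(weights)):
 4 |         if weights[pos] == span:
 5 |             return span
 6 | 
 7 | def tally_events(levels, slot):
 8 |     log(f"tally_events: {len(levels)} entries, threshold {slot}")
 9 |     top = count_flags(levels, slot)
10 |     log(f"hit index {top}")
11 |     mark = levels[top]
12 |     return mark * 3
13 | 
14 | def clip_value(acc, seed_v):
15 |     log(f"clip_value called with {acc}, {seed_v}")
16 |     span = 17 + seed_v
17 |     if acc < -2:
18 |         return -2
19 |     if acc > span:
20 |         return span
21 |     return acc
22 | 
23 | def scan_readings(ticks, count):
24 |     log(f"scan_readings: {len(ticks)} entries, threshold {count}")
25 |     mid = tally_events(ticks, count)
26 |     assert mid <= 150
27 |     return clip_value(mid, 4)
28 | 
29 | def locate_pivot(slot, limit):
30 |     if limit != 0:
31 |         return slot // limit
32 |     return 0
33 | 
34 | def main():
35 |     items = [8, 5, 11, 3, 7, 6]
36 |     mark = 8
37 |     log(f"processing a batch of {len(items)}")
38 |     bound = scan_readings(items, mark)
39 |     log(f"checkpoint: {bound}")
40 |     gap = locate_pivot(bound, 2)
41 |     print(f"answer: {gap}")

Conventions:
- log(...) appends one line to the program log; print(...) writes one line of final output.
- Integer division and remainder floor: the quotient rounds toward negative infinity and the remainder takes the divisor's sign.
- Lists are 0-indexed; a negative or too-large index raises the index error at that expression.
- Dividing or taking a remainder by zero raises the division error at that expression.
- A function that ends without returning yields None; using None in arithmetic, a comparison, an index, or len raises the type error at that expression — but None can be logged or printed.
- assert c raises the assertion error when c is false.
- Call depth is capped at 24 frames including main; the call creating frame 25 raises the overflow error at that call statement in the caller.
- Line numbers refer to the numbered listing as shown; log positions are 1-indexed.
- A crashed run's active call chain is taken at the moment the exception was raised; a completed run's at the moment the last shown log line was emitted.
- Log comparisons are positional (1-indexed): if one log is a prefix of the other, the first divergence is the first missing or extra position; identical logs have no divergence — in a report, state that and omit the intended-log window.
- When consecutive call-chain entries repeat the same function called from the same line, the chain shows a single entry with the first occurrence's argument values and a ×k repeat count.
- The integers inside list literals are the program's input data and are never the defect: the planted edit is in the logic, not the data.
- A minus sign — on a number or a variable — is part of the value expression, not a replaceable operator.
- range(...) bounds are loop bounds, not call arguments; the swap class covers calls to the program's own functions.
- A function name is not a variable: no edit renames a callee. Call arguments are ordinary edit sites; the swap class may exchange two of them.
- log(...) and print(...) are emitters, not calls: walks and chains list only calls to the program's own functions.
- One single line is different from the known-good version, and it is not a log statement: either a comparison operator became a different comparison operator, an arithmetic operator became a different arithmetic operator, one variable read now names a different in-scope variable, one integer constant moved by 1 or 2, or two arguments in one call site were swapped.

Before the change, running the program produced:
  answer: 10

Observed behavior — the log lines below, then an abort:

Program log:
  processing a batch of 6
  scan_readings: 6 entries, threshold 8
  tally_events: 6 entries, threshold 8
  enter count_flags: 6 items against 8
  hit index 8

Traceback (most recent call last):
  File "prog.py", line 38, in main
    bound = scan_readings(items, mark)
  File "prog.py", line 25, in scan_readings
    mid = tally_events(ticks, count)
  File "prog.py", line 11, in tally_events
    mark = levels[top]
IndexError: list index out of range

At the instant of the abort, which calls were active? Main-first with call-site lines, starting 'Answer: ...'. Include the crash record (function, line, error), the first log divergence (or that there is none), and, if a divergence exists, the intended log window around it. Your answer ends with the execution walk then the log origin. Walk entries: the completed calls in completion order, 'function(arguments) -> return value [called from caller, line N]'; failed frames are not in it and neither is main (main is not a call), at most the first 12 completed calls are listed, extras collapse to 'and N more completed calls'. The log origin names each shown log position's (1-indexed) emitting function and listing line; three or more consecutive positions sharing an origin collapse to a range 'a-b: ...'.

Answer: main -> scan_readings (called at line 38) -> tally_events (called at line 25).
The tell: Everything matches until log position 5, which reads 'hit index 8' in place of 'hit index 0'.
Crash: tally_events, line 11, IndexError.
First divergence: position 5; shown 'hit index 8' vs intended 'hit index 0'.
Intended log window:
  3: tally_events: 6 entries, threshold 8
  4: enter count_flags: 6 items against 8
  5: hit index 0
  6: clip_value called with 24, 4
Execution walk:
  count_flags([8, 5, 11, 3, 7, 6], 8) -> 8  [called from tally_events, line 9]
Log line origins:
  1: from main, line 37
  2: from scan_readings, line 24
  3: from tally_events, line 8
  4: from count_flags, line 2
  5: from tally_events, line 10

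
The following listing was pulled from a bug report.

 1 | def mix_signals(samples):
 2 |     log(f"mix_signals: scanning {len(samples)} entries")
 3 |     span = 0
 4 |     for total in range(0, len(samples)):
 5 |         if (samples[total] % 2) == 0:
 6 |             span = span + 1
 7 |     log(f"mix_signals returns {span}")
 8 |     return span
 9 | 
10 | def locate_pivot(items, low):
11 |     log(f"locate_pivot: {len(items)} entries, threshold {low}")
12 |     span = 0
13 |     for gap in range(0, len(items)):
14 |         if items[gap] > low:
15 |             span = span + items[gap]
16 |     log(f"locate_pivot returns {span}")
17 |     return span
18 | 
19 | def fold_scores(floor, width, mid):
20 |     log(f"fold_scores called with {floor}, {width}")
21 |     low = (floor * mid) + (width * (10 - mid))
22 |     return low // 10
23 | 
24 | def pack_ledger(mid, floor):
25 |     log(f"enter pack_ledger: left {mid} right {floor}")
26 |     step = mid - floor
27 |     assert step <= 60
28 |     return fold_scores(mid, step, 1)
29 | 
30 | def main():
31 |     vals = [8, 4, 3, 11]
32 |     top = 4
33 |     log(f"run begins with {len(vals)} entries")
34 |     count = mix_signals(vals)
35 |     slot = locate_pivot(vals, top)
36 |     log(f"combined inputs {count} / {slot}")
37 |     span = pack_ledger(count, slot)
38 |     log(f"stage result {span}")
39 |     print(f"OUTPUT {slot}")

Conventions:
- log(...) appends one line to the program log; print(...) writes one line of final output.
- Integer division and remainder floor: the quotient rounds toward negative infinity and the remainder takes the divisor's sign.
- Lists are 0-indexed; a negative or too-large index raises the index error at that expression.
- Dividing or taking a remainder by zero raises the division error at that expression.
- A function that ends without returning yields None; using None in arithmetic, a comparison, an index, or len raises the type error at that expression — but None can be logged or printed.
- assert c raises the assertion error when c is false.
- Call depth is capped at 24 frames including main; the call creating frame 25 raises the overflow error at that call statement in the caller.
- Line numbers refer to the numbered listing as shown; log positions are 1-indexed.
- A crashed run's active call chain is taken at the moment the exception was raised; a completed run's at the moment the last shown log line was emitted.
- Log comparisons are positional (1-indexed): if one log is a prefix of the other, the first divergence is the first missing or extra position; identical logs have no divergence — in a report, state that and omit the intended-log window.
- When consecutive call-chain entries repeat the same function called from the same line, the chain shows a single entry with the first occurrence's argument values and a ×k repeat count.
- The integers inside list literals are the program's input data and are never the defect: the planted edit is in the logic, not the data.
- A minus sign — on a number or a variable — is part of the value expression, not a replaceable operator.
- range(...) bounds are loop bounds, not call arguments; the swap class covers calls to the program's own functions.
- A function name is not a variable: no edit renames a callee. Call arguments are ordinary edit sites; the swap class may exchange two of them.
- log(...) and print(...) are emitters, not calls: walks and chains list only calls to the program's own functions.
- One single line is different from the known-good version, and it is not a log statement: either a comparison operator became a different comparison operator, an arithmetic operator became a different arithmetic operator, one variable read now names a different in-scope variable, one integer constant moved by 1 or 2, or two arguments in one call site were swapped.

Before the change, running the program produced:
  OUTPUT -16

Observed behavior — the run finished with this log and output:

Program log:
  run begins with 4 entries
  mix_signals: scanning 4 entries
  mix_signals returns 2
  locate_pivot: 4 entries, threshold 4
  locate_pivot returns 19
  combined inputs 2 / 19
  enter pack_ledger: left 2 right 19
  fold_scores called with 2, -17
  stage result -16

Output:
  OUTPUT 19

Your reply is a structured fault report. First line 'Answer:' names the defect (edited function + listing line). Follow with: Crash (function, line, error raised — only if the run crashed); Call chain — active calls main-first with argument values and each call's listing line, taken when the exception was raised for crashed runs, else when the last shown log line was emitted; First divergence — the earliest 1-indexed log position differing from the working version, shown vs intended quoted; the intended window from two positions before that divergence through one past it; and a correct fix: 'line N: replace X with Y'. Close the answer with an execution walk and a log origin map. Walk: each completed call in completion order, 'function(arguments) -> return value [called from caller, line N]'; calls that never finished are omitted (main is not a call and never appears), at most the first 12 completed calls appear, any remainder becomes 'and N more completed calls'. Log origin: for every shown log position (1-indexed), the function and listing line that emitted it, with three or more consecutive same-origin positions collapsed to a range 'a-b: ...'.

Answer: the defect is in main at line 39.
Core observation: Every logged value matches the working version; the printed result is what differs.
Call chain: main.
First divergence: none; the two logs match at every position.
Execution walk:
  mix_signals([8, 4, 3, 11]) -> 2  [called from main, line 34]
  locate_pivot([8, 4, 3, 11], 4) -> 19  [called from main, line 35]
  fold_scores(2, -17, 1) -> -16  [called from pack_ledger, line 28]
  pack_ledger(2, 19) -> -16  [called from main, line 37]
Log line origins:
  1: from main, line 33
  2: from mix_signals, line 2
  3: from mix_signals, line 7
  4: from locate_pivot, line 11
  5: from locate_pivot, line 16
  6: from main, line 36
  7: from pack_ledger, line 25
  8: from fold_scores, line 20
  9: from main, line 38
A correct fix: line 39: replace `slot` with `span`.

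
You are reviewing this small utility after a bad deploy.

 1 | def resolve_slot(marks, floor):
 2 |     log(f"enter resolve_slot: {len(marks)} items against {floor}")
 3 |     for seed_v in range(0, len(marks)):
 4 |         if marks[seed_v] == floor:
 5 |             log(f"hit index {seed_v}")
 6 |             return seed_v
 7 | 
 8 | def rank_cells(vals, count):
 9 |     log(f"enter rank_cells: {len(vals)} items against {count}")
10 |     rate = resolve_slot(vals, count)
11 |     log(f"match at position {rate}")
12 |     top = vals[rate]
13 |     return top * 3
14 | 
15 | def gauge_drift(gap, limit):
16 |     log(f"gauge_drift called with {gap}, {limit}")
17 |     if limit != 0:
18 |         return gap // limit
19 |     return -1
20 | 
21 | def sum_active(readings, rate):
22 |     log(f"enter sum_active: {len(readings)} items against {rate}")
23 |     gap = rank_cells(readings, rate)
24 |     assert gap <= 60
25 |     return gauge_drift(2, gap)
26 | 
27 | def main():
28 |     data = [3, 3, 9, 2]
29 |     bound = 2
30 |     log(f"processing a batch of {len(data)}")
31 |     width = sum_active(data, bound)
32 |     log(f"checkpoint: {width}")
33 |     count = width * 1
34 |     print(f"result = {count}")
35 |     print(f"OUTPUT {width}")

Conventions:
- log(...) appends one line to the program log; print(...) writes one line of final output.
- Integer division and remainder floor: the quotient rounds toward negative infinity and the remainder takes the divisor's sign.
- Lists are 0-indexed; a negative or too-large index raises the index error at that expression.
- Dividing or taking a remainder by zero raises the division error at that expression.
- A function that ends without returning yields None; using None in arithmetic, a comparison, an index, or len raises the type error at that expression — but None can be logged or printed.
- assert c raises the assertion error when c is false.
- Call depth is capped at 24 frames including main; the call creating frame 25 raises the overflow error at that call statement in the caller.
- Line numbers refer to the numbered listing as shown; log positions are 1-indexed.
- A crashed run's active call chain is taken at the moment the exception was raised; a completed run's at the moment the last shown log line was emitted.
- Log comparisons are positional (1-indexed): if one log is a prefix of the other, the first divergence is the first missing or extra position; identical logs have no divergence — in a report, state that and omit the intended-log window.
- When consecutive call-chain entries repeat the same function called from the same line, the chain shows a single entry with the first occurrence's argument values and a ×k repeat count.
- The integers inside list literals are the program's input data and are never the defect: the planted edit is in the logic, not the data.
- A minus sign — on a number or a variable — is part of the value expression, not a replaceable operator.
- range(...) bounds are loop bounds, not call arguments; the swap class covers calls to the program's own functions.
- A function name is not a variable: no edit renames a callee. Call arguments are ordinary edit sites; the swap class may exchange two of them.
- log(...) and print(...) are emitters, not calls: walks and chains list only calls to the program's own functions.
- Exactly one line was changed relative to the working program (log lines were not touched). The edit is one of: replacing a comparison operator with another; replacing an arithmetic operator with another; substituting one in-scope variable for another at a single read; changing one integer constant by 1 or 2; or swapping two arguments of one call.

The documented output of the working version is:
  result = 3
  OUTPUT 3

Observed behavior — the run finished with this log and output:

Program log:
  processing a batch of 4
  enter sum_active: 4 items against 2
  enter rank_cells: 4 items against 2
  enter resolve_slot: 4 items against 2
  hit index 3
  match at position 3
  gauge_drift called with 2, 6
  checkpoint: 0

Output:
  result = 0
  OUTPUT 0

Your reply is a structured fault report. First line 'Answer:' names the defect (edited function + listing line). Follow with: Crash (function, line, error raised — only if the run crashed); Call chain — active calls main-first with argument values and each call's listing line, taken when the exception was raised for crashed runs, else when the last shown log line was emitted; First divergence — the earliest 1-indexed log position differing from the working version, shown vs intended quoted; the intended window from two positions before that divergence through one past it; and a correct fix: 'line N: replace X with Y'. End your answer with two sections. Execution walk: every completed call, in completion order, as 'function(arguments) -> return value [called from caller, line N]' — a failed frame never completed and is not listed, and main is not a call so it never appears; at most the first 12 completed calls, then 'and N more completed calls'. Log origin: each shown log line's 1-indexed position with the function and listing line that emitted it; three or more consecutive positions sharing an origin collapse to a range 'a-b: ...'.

Answer: the defect is in sum_active at line 25.
The tell: Everything matches until log position 7, which reads 'gauge_drift called with 2, 6' in place of 'gauge_drift called with 6, 2'.
Call chain: main.
First divergence: position 7; shown 'gauge_drift called with 2, 6' vs intended 'gauge_drift called with 6, 2'.
Intended log window:
  5: hit index 3
  6: match at position 3
  7: gauge_drift called with 6, 2
  8: checkpoint: 3
Execution walk:
  resolve_slot([3, 3, 9, 2], 2) -> 3  [called from rank_cells, line 10]
  rank_cells([3, 3, 9, 2], 2) -> 6  [called from sum_active, line 23]
  gauge_drift(2, 6) -> 0  [called from sum_active, line 25]
  sum_active([3, 3, 9, 2], 2) -> 0  [called from main, line 31]
Log line origins:
  1: from main, line 30
  2: from sum_active, line 22
  3: from rank_cells, line 9
  4: from resolve_slot, line 2
  5: from resolve_slot, line 5
  6: from rank_cells, line 11
  7: from gauge_drift, line 16
  8: from main, line 32
A correct fix: line 25: replace `gauge_drift(2, gap)` with `gauge_drift(gap, 2)`.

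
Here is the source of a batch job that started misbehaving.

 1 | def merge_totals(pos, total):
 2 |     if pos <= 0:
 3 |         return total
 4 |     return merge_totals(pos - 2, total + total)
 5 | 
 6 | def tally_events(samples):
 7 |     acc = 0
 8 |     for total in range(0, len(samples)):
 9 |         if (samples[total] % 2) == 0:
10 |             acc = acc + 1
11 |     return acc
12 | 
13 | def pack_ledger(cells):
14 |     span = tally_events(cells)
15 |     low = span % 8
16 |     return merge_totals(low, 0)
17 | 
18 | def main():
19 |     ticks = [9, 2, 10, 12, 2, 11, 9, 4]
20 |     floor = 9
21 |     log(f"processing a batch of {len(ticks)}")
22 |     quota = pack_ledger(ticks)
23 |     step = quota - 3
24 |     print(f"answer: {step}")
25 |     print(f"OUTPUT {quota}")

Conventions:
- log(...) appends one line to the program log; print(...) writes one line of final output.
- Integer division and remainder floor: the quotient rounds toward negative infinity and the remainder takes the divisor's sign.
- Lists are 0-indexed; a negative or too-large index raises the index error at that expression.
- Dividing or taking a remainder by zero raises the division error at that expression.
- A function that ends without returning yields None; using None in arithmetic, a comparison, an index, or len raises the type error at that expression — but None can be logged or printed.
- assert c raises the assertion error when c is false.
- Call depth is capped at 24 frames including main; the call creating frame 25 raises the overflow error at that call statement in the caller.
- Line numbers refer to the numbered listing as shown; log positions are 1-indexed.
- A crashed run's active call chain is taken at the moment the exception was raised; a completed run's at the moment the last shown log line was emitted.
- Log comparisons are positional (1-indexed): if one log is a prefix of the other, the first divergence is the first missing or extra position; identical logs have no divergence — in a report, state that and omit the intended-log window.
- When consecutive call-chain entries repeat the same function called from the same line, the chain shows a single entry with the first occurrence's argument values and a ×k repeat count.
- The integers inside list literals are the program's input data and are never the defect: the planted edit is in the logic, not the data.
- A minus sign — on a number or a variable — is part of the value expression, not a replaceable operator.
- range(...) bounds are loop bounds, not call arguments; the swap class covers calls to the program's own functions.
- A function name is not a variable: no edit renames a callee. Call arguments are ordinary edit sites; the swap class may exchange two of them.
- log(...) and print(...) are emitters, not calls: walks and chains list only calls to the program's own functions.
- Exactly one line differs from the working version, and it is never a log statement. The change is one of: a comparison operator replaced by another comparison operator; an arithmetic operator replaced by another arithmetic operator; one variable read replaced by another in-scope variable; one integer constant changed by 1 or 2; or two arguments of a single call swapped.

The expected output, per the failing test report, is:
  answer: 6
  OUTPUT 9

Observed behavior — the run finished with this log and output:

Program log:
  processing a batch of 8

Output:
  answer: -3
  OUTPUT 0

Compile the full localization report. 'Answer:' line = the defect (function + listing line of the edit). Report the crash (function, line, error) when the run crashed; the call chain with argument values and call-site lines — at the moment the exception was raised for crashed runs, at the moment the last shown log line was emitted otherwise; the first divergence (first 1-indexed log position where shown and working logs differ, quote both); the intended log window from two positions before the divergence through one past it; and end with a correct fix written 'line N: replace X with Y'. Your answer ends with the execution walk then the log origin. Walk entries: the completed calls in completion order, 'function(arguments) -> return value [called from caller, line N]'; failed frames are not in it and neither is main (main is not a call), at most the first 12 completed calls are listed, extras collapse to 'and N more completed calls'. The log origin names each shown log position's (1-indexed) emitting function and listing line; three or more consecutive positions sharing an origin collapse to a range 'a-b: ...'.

Answer: the defect is in merge_totals at line 4.
Key observation: Log streams are identical — the defect surfaces only in the printed output.
Call chain: main.
First divergence: there is none — every log position agrees.
Execution walk:
  tally_events([9, 2, 10, 12, 2, 11, 9, 4]) -> 5  [called from pack_ledger, line 14]
  merge_totals(-1, 0) -> 0  [called from merge_totals, line 4]
  merge_totals(1, 0) -> 0  [called from merge_totals, line 4]
  merge_totals(3, 0) -> 0  [called from merge_totals, line 4]
  merge_totals(5, 0) -> 0  [called from pack_ledger, line 16]
  pack_ledger([9, 2, 10, 12, 2, 11, 9, 4]) -> 0  [called from main, line 22]
Log origins:
  1: from main, line 21
A correct fix: line 4: replace `total + total` with `total + pos`.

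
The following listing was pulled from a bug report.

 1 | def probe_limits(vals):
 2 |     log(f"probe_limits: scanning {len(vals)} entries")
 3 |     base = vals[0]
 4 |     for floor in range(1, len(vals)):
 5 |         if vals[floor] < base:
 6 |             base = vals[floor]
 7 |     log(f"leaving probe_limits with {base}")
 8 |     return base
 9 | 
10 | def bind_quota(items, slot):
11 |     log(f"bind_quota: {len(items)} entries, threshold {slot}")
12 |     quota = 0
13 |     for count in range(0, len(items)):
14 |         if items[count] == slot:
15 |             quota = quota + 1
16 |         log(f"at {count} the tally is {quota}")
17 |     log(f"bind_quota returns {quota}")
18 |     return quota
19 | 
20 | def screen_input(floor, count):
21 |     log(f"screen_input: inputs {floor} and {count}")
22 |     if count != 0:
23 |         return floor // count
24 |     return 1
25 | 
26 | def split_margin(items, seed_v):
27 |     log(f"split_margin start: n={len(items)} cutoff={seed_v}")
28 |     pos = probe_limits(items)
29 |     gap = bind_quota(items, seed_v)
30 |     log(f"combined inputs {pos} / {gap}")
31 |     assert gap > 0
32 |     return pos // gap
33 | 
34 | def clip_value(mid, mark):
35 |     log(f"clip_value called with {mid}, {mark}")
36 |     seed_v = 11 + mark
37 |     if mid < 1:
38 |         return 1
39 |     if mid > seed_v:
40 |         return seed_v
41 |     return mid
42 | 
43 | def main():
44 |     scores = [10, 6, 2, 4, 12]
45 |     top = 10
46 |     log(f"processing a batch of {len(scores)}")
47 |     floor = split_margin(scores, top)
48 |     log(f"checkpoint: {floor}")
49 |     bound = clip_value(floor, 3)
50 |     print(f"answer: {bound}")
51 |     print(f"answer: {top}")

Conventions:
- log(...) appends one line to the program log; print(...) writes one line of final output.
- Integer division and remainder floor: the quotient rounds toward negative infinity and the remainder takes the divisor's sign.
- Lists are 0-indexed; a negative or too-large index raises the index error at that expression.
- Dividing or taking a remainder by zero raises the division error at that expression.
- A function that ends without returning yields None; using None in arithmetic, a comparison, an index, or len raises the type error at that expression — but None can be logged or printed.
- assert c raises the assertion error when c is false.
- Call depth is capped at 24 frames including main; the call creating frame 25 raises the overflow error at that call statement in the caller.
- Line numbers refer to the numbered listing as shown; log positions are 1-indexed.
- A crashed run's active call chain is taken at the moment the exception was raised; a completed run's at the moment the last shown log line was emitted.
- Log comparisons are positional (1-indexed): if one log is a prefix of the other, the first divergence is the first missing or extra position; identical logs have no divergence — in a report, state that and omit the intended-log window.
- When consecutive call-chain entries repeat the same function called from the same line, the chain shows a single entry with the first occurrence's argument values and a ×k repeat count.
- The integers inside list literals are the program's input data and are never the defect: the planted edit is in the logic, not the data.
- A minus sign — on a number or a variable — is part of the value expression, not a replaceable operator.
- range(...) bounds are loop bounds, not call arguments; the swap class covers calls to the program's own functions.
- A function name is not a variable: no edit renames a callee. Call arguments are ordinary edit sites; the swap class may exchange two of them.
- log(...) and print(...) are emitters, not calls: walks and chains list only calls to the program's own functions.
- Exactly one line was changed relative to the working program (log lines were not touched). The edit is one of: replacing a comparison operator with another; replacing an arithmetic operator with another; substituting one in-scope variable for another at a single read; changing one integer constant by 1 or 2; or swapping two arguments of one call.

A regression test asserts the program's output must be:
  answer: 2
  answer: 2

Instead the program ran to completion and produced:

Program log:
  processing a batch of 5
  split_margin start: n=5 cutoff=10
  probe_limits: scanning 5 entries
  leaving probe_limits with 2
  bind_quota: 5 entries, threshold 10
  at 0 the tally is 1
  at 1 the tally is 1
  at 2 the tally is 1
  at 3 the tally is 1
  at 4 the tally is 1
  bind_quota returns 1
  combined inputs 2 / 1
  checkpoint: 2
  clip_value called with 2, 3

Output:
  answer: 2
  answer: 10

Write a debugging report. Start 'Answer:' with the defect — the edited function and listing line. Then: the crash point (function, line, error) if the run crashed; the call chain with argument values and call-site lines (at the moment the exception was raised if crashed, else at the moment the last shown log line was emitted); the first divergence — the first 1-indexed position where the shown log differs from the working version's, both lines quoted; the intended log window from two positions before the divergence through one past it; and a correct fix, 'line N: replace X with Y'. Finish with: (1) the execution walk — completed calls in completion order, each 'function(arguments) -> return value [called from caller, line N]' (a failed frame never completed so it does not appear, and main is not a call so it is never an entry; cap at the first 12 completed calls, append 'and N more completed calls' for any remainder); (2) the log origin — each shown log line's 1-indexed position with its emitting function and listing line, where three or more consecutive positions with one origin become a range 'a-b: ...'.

Answer: the defect is in main at line 51.
Core observation: Log streams are identical — the defect surfaces only in the printed output.
Call chain: main -> clip_value(2, 3) (called at line 49).
First divergence: none; the two logs match at every position.
Execution walk:
  probe_limits([10, 6, 2, 4, 12]) -> 2  [called from split_margin, line 28]
  bind_quota([10, 6, 2, 4, 12], 10) -> 1  [called from split_margin, line 29]
  split_margin([10, 6, 2, 4, 12], 10) -> 2  [called from main, line 47]
  clip_value(2, 3) -> 2  [called from main, line 49]
Log line origins:
  1: emitted by main (line 46)
  2: emitted by split_margin (line 27)
  3: emitted by probe_limits (line 2)
  4: emitted by probe_limits (line 7)
  5: emitted by bind_quota (line 11)
  6-10: emitted by bind_quota (line 16)
  11: emitted by bind_quota (line 17)
  12: emitted by split_margin (line 30)
  13: emitted by main (line 48)
  14: emitted by clip_value (line 35)
A correct fix: line 51: replace `top` with `floor`.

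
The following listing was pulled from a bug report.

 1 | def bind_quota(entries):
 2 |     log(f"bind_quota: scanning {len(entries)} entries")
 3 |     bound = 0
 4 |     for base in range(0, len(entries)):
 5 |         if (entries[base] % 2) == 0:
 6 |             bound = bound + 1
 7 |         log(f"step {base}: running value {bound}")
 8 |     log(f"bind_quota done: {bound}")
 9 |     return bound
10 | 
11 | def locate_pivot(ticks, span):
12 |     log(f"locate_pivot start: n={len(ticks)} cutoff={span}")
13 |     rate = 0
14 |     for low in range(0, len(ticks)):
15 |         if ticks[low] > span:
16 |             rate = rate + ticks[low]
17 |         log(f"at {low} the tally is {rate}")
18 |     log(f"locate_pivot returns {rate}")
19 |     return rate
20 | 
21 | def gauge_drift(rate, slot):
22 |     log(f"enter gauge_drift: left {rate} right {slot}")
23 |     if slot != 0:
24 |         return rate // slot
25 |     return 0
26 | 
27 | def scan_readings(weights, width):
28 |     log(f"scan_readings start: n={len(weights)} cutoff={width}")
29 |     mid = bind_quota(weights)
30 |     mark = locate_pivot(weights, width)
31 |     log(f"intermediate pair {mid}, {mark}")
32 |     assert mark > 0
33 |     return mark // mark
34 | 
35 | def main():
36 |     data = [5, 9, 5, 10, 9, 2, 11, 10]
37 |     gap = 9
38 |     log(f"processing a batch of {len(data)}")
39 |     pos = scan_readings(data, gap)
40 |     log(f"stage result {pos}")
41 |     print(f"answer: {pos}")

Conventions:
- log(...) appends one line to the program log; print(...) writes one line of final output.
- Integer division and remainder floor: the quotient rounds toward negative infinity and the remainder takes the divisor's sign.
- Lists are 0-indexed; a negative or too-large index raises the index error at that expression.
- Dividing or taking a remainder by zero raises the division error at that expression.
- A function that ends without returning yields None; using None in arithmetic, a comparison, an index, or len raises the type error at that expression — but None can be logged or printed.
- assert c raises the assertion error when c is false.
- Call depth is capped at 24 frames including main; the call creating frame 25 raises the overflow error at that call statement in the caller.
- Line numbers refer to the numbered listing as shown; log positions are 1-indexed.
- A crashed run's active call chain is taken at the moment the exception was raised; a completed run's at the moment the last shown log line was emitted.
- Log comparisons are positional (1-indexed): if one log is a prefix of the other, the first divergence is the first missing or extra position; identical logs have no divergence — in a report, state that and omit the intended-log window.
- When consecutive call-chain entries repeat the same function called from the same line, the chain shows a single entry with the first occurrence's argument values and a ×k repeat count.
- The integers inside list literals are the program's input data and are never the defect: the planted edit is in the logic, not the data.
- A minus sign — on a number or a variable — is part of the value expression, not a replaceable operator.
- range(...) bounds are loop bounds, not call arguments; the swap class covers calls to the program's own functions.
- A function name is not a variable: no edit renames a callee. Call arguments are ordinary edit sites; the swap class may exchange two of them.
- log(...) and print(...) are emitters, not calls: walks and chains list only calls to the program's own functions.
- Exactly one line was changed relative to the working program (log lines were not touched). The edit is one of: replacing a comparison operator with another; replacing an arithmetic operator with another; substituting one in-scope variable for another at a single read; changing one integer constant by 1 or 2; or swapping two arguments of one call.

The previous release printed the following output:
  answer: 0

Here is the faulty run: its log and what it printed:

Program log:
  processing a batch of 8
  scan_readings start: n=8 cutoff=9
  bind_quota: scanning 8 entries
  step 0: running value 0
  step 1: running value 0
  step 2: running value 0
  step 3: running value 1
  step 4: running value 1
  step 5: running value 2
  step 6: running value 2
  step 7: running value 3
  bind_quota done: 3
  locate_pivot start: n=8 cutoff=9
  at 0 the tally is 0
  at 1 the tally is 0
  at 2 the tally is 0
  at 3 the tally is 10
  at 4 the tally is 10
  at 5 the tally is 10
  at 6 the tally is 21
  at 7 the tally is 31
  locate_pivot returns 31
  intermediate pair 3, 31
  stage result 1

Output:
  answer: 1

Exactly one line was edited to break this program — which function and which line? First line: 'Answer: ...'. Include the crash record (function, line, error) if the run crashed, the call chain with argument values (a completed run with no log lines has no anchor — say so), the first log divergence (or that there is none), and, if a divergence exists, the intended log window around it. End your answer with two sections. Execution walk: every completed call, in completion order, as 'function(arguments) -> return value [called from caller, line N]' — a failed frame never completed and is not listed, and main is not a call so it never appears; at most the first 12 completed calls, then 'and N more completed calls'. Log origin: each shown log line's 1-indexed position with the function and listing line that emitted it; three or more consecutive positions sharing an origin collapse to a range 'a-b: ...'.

Answer: the defect is in scan_readings at line 33.
Core observation: The log first diverges at position 24: the faulty run prints 'stage result 1' where the working version prints 'stage result 0'.
Call chain: main.
First divergence: position 24; shown 'stage result 1' vs intended 'stage result 0'.
Intended log window:
  22: locate_pivot returns 31
  23: intermediate pair 3, 31
  24: stage result 0
Execution walk:
  bind_quota([5, 9, 5, 10, 9, 2, 11, 10]) -> 3  [called from scan_readings, line 29]
  locate_pivot([5, 9, 5, 10, 9, 2, 11, 10], 9) -> 31  [called from scan_readings, line 30]
  scan_readings([5, 9, 5, 10, 9, 2, 11, 10], 9) -> 1  [called from main, line 39]
Log origin:
  1: logged in main at line 38
  2: logged in scan_readings at line 28
  3: logged in bind_quota at line 2
  4-11: logged in bind_quota at line 7
  12: logged in bind_quota at line 8
  13: logged in locate_pivot at line 12
  14-21: logged in locate_pivot at line 17
  22: logged in locate_pivot at line 18
  23: logged in scan_readings at line 31
  24: logged in main at line 40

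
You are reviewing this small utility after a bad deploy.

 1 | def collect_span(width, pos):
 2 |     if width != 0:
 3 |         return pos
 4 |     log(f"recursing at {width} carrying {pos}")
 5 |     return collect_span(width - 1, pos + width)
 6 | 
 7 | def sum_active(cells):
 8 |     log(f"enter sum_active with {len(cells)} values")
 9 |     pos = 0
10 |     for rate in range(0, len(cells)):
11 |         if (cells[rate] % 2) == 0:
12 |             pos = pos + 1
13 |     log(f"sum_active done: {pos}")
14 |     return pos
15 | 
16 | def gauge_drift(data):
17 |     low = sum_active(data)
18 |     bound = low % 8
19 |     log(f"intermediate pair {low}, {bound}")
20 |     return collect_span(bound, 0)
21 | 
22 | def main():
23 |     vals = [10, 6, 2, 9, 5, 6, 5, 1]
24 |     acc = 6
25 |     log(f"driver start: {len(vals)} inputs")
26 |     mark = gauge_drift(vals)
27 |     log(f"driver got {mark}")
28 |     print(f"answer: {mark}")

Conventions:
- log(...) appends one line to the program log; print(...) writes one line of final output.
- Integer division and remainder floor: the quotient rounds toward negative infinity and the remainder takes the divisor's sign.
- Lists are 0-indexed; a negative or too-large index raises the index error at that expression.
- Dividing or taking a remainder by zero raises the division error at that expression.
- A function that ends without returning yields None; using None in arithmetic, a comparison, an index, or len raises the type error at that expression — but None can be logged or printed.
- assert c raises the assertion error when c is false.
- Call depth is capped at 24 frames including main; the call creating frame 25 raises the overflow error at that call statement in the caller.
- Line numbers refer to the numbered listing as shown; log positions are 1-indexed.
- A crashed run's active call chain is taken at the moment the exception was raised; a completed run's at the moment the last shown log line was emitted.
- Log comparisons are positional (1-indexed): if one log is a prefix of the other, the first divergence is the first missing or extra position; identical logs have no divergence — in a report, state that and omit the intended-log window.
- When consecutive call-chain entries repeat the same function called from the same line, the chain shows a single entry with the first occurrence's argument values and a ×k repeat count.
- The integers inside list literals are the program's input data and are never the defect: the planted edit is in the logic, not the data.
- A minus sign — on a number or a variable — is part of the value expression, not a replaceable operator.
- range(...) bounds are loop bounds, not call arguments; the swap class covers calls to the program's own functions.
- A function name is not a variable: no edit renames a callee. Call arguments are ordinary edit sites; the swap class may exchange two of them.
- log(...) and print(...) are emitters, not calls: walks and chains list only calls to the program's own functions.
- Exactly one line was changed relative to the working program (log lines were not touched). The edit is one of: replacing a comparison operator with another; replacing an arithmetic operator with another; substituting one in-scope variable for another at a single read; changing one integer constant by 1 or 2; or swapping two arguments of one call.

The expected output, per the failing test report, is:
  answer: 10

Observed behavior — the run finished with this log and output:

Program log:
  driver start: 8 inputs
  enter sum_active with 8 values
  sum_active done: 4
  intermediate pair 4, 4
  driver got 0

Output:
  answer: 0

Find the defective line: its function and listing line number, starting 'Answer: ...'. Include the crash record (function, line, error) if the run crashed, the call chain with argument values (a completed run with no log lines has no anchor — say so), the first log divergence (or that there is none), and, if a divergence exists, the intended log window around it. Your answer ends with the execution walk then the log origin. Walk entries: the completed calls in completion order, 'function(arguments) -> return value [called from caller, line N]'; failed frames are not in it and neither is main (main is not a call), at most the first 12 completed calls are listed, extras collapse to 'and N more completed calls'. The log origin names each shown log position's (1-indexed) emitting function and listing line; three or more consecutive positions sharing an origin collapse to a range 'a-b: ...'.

Answer: the defect is in collect_span at line 2.
Key observation: Log line 5 is where behavior first shows: 'driver got 0' appears instead of 'recursing at 4 carrying 0'.
Call chain: main.
First divergence: at position 5 the run shows 'driver got 0' where the working version logs 'recursing at 4 carrying 0'.
Intended log window:
  3: sum_active done: 4
  4: intermediate pair 4, 4
  5: recursing at 4 carrying 0
  6: recursing at 3 carrying 4
Execution walk:
  sum_active([10, 6, 2, 9, 5, 6, 5, 1]) -> 4  [called from gauge_drift, line 17]
  collect_span(4, 0) -> 0  [called from gauge_drift, line 20]
  gauge_drift([10, 6, 2, 9, 5, 6, 5, 1]) -> 0  [called from main, line 26]
Log origins:
  1: logged in main at line 25
  2: logged in sum_active at line 8
  3: logged in sum_active at line 13
  4: logged in gauge_drift at line 19
  5: logged in main at line 27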